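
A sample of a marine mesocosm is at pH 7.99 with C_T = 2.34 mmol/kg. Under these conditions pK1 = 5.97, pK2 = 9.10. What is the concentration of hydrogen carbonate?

α₁ = 1 / (1 + [H⁺]/K1 + K2/[H⁺]) = 1 / (1 + 10^-2.02 + 10^-1.11)
   = 1 / (1 + 0.0095499 + 0.077625) = 1/1.0872 = 0.9198
[HCO3⁻] = α₁ × DIC = 0.9198 × 2.34 = 2.15 mmol/kg

[HCO3⁻] = 2.15 mmol/kg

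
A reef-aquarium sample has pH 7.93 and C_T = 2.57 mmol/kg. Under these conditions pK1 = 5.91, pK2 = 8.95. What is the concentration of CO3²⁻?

α₂ = 1 / (1 + [H⁺]/K2 + [H⁺]²/(K1K2)) = 1 / (1 + 10^+1.02 + 10^-1.00)
   = 1 / (1 + 10.471 + 0.10000) = 1/11.571 = 0.08642
[CO3²⁻] = α₂ × DIC = 0.08642 × 2.57 = 0.222 mmol/kg

[CO3²⁻] = 0.222 mmol/kg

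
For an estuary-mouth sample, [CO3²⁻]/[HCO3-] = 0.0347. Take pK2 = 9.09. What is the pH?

From K2 = [H⁺][CO3²⁻]/[HCO3-]:  pH = pK2 + log₁₀([CO3²⁻]/[HCO3-])
log₁₀(0.0347) = -1.460
pH = 9.09 + (-1.460) = 7.63

pH = 7.63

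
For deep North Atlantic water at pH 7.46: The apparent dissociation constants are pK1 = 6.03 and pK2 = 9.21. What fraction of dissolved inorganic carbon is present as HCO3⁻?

α₁ = 0.948

α₁ = 1 / (1 + [H⁺]/K1 + K2/[H⁺]) = 1 / (1 + 10^-1.43 + 10^-1.75)
   = 1 / (1 + 0.037154 + 0.017783) = 1/1.0549 = 0.9479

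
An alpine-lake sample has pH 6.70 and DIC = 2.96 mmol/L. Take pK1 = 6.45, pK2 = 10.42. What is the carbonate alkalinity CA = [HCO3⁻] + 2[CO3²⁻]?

CA = [HCO3⁻] + 2[CO3²⁻] = (α₁ + 2α₂)·DIC
At pH 6.70: [H⁺]/K1 = 10^-0.25 = 0.56234, K2/[H⁺] = 10^-3.72 = 0.00019055
α₁ = 1/(1 + 0.56234 + 0.00019055) = 1/1.5625 = 0.6400; α₂ = α₁·K2/[H⁺] = 0.0001219
α₁ + 2α₂ = 0.6402
CA = 0.6402 × 2.96 = 1.90 mmol/L

CA = 1.90 mmol/L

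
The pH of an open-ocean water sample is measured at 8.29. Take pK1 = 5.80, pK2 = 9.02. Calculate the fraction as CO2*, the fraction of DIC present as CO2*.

α₀ = 0.00272

α₀ = 1 / (1 + K1/[H⁺] + K1K2/[H⁺]²) = 1 / (1 + 10^+2.49 + 10^+1.76)
   = 1 / (1 + 309.03 + 57.544) = 1/367.57 = 0.002721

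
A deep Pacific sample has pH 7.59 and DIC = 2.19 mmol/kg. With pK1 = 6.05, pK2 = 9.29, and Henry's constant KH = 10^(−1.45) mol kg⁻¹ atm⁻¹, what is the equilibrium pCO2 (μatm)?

pCO2 = 1700 μatm

α₀ = 1 / (1 + K1/[H⁺] + K1K2/[H⁺]²) = 1 / (1 + 10^+1.54 + 10^-0.16)
   = 1 / (1 + 34.674 + 0.69183) = 1/36.366 = 0.02750
[CO2*] = α₀ × DIC = 0.02750 × 2.19 = 0.06022 mmol/kg
pCO2 = [CO2*]/KH = 6.022×10^-5 / 3.548×10^-2 = 1700 μatm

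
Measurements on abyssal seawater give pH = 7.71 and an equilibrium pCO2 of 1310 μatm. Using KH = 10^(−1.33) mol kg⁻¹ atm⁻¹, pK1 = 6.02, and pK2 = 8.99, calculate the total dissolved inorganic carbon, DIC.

[CO2*] = KH · pCO2 = 10^(−1.33) × 1310×10^-6 = 6.127×10^-5 mol/kg
α₀ = 1/(1 + K1/[H⁺] + K1K2/[H⁺]²) = 1/(1 + 10^+1.69 + 10^+0.41) = 0.01903
DIC = [CO2*]/α₀ = 6.127×10^-5 / 0.01903 = 3.22 mmol/kg

DIC = 3.22 mmol/kg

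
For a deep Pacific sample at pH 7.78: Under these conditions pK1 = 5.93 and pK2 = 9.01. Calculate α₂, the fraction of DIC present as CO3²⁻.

α₂ = 1 / (1 + [H⁺]/K2 + [H⁺]²/(K1K2)) = 1 / (1 + 10^+1.23 + 10^-0.62)
   = 1 / (1 + 16.982 + 0.23988) = 1/18.222 = 0.05488

α₂ = 0.0549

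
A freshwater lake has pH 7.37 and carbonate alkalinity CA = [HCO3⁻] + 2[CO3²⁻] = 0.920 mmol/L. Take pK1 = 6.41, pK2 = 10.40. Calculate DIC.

CA = [HCO3⁻] + 2[CO3²⁻] = (α₁ + 2α₂)·DIC
At pH 7.37: [H⁺]/K1 = 10^-0.96 = 0.10965, K2/[H⁺] = 10^-3.03 = 0.00093325
α₁ = 1/(1 + 0.10965 + 0.00093325) = 1/1.1106 = 0.9004; α₂ = α₁·K2/[H⁺] = 0.0008403
α₁ + 2α₂ = 0.9021
DIC = CA / (α₁ + 2α₂) = 0.920 / 0.9021 = 1.02 mmol/L

DIC = 1.02 mmol/L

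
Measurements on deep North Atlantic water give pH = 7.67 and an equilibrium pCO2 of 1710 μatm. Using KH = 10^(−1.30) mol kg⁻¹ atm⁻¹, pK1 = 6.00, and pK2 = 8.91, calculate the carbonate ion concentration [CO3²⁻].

[CO2*] = KH · pCO2 = 10^(−1.30) × 1710×10^-6 = 8.570×10^-5 mol/kg
α₀ = 1/(1 + K1/[H⁺] + K1K2/[H⁺]²) = 1/(1 + 10^+1.67 + 10^+0.43) = 0.01982
DIC = [CO2*]/α₀ = 8.570×10^-5 / 0.01982 = 4.325 mmol/kg
[CO3²⁻] = α₂·DIC; α₂ = 0.05333, so [CO3²⁻] = 0.05333 × 4.325 = 0.231 mmol/kg

[CO3²⁻] = 0.231 mmol/kg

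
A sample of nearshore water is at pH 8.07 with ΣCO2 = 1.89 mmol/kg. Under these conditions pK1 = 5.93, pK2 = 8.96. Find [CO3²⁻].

α₂ = 1 / (1 + [H⁺]/K2 + [H⁺]²/(K1K2)) = 1 / (1 + 10^+0.89 + 10^-1.25)
   = 1 / (1 + 7.7625 + 0.056234) = 1/8.8187 = 0.1134
[CO3²⁻] = α₂ × DIC = 0.1134 × 1.89 = 0.214 mmol/kg

[CO3²⁻] = 0.214 mmol/kg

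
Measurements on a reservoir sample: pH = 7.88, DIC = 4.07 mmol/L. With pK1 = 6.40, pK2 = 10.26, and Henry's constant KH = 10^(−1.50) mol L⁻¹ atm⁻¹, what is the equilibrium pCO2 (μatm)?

α₀ = 1 / (1 + K1/[H⁺] + K1K2/[H⁺]²) = 1 / (1 + 10^+1.48 + 10^-0.90)
   = 1 / (1 + 30.200 + 0.12589) = 1/31.325 = 0.03192
[CO2*] = α₀ × DIC = 0.03192 × 4.07 = 0.1299 mmol/L
pCO2 = [CO2*]/KH = 1.299×10^-4 / 3.162×10^-2 = 4110 μatm

pCO2 = 4110 μatm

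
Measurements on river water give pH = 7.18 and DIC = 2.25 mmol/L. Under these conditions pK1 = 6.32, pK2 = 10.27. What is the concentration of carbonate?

α₂ = 1 / (1 + [H⁺]/K2 + [H⁺]²/(K1K2)) = 1 / (1 + 10^+3.09 + 10^+2.23)
   = 1 / (1 + 1230.3 + 169.82) = 1/1401.1 = 0.0007137
[CO3²⁻] = α₂ × DIC = 0.0007137 × 2.25 = 0.00161 mmol/L = 1.61 μmol/L

[CO3²⁻] = 1.61 μmol/L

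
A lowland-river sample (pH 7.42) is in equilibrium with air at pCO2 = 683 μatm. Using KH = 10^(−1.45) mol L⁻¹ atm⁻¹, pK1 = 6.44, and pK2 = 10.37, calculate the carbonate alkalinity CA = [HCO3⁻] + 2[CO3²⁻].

CA = 0.232 mmol/L

[CO2*] = KH · pCO2 = 10^(−1.45) × 683×10^-6 = 2.423×10^-5 mol/L
α₀ = 1/(1 + K1/[H⁺] + K1K2/[H⁺]²) = 1/(1 + 10^+0.98 + 10^-1.97) = 0.09469
DIC = [CO2*]/α₀ = 2.423×10^-5 / 0.09469 = 0.2559 mmol/L
CA = (α₁ + 2α₂)·DIC = (0.9043 + 2×0.001015) × 0.2559 = 0.232 mmol/L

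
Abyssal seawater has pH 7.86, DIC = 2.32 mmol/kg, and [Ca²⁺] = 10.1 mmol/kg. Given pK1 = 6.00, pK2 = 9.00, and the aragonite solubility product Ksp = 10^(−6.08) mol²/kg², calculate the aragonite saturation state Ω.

Ω = 1.88

α₂ = 1 / (1 + [H⁺]/K2 + [H⁺]²/(K1K2)) = 1 / (1 + 10^+1.14 + 10^-0.72)
   = 1 / (1 + 13.804 + 0.19055) = 1/14.994 = 0.06669
[CO3²⁻] = α₂ × DIC = 0.06669 × 2.32 = 0.1547 mmol/kg
Ksp = 10^(−6.08) = 8.318×10^-7
Ω = [Ca²⁺][CO3²⁻]/Ksp = (10.1×10^-3)(1.547×10^-4) / 8.318×10^-7 = 1.88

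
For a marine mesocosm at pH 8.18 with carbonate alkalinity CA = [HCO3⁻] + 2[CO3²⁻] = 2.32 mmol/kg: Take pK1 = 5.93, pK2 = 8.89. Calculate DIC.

DIC = 2.00 mmol/kg

CA = [HCO3⁻] + 2[CO3²⁻] = (α₁ + 2α₂)·DIC
At pH 8.18: [H⁺]/K1 = 10^-2.25 = 0.0056234, K2/[H⁺] = 10^-0.71 = 0.19498
α₁ = 1/(1 + 0.0056234 + 0.19498) = 1/1.2006 = 0.8329; α₂ = α₁·K2/[H⁺] = 0.1624
α₁ + 2α₂ = 1.1577
DIC = CA / (α₁ + 2α₂) = 2.32 / 1.1577 = 2.00 mmol/kg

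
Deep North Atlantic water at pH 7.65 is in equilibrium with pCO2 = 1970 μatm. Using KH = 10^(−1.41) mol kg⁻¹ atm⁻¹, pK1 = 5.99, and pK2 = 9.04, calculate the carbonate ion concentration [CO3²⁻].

[CO3²⁻] = 0.143 mmol/kg

[CO2*] = KH · pCO2 = 10^(−1.41) × 1970×10^-6 = 7.664×10^-5 mol/kg
α₀ = 1/(1 + K1/[H⁺] + K1K2/[H⁺]²) = 1/(1 + 10^+1.66 + 10^+0.27) = 0.02059
DIC = [CO2*]/α₀ = 7.664×10^-5 / 0.02059 = 3.723 mmol/kg
[CO3²⁻] = α₂·DIC; α₂ = 0.03834, so [CO3²⁻] = 0.03834 × 3.723 = 0.143 mmol/kg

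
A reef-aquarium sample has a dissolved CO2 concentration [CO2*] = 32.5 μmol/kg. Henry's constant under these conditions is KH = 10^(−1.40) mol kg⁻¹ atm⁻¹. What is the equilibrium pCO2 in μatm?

pCO2 = 816 μatm

KH = 10^(−1.40) = 3.981×10^-2 mol kg⁻¹ atm⁻¹
pCO2 = [CO2*]/KH = 32.5×10^-6 / 3.981×10^-2 = 8.16×10^-4 atm = 816 μatm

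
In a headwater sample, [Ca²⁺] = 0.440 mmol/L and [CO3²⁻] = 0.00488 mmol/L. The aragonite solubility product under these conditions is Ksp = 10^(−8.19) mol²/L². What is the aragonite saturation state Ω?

Ksp = 10^(−8.19) = 6.457×10^-9
Ω = [Ca²⁺][CO3²⁻]/Ksp = (0.440×10^-3)(0.00488×10^-3) / 6.457×10^-9 = 0.333

Ω = 0.333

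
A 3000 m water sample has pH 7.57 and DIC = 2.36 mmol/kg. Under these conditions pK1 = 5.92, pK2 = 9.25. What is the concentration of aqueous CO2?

α₀ = 1 / (1 + K1/[H⁺] + K1K2/[H⁺]²) = 1 / (1 + 10^+1.65 + 10^-0.03)
   = 1 / (1 + 44.668 + 0.93325) = 1/46.602 = 0.02146
[CO2*] = α₀ × DIC = 0.02146 × 2.36 = 0.0506 mmol/kg

[CO2*] = 0.0506 mmol/kg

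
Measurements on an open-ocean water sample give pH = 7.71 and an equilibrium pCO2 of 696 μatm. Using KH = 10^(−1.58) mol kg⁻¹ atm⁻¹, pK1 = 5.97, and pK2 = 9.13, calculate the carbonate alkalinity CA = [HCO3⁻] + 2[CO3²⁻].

[CO2*] = KH · pCO2 = 10^(−1.58) × 696×10^-6 = 1.831×10^-5 mol/kg
α₀ = 1/(1 + K1/[H⁺] + K1K2/[H⁺]²) = 1/(1 + 10^+1.74 + 10^+0.32) = 0.01723
DIC = [CO2*]/α₀ = 1.831×10^-5 / 0.01723 = 1.063 mmol/kg
CA = (α₁ + 2α₂)·DIC = (0.9468 + 2×0.03600) × 1.063 = 1.08 mmol/kg

CA = 1.08 mmol/kg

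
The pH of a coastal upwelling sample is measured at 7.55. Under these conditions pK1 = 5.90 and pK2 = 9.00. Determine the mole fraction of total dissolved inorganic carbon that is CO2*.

α₀ = 1 / (1 + K1/[H⁺] + K1K2/[H⁺]²) = 1 / (1 + 10^+1.65 + 10^+0.20)
   = 1 / (1 + 44.668 + 1.5849) = 1/47.253 = 0.02116

α₀ = 0.0212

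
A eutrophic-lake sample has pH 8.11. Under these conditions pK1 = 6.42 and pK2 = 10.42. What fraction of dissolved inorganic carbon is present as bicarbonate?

α₁ = 0.975

α₁ = 1 / (1 + [H⁺]/K1 + K2/[H⁺]) = 1 / (1 + 10^-1.69 + 10^-2.31)
   = 1 / (1 + 0.020417 + 0.0048978) = 1/1.0253 = 0.9753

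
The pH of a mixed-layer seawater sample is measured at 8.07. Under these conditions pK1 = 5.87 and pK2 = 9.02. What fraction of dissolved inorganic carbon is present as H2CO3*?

α₀ = 1 / (1 + K1/[H⁺] + K1K2/[H⁺]²) = 1 / (1 + 10^+2.20 + 10^+1.25)
   = 1 / (1 + 158.49 + 17.783) = 1/177.27 = 0.005641

α₀ = 0.00564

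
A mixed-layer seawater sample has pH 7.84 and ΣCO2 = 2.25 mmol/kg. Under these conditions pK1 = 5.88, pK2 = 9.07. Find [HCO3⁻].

[HCO3⁻] = 2.10 mmol/kg

α₁ = 1 / (1 + [H⁺]/K1 + K2/[H⁺]) = 1 / (1 + 10^-1.96 + 10^-1.23)
   = 1 / (1 + 0.010965 + 0.058884) = 1/1.0698 = 0.9347
[HCO3⁻] = α₁ × DIC = 0.9347 × 2.25 = 2.10 mmol/kg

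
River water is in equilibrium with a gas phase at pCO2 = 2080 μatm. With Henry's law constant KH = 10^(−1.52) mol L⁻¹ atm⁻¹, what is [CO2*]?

KH = 10^(−1.52) = 3.020×10^-2 mol L⁻¹ atm⁻¹
[CO2*] = KH · pCO2 = 3.020×10^-2 × 2080×10^-6 atm = 6.28×10^-5 mol/L

[CO2*] = 62.8 μmol/L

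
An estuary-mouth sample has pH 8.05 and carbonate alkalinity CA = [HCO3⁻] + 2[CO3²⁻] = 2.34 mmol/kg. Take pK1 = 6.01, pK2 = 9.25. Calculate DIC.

DIC = 2.23 mmol/kg

CA = [HCO3⁻] + 2[CO3²⁻] = (α₁ + 2α₂)·DIC
At pH 8.05: [H⁺]/K1 = 10^-2.04 = 0.0091201, K2/[H⁺] = 10^-1.20 = 0.063096
α₁ = 1/(1 + 0.0091201 + 0.063096) = 1/1.0722 = 0.9326; α₂ = α₁·K2/[H⁺] = 0.05885
α₁ + 2α₂ = 1.0503
DIC = CA / (α₁ + 2α₂) = 2.34 / 1.0503 = 2.23 mmol/kg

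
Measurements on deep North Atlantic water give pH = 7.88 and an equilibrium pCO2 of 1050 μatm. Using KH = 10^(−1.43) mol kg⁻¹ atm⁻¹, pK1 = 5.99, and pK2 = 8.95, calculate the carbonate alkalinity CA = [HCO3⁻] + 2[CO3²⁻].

[CO2*] = KH · pCO2 = 10^(−1.43) × 1050×10^-6 = 3.901×10^-5 mol/kg
α₀ = 1/(1 + K1/[H⁺] + K1K2/[H⁺]²) = 1/(1 + 10^+1.89 + 10^+0.82) = 0.01173
DIC = [CO2*]/α₀ = 3.901×10^-5 / 0.01173 = 3.325 mmol/kg
CA = (α₁ + 2α₂)·DIC = (0.9107 + 2×0.07752) × 3.325 = 3.54 mmol/kg

CA = 3.54 mmol/kg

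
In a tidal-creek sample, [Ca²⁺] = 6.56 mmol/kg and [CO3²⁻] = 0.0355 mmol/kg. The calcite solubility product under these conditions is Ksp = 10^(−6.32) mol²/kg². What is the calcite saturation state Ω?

Ω = 0.487

Ksp = 10^(−6.32) = 4.786×10^-7
Ω = [Ca²⁺][CO3²⁻]/Ksp = (6.56×10^-3)(0.0355×10^-3) / 4.786×10^-7 = 0.487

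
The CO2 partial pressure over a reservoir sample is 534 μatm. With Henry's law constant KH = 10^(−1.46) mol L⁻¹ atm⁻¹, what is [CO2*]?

KH = 10^(−1.46) = 3.467×10^-2 mol L⁻¹ atm⁻¹
[CO2*] = KH · pCO2 = 3.467×10^-2 × 534×10^-6 atm = 1.85×10^-5 mol/L

[CO2*] = 18.5 μmol/L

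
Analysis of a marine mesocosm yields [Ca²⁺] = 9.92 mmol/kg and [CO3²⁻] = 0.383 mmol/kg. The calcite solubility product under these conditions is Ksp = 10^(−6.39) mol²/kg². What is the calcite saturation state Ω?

Ω = 9.33

Ksp = 10^(−6.39) = 4.074×10^-7
Ω = [Ca²⁺][CO3²⁻]/Ksp = (9.92×10^-3)(0.383×10^-3) / 4.074×10^-7 = 9.33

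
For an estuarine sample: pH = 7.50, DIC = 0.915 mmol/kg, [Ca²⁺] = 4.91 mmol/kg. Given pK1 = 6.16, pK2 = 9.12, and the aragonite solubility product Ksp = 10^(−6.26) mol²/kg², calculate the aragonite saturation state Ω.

Ω = 0.183

α₂ = 1 / (1 + [H⁺]/K2 + [H⁺]²/(K1K2)) = 1 / (1 + 10^+1.62 + 10^+0.28)
   = 1 / (1 + 41.687 + 1.9055) = 1/44.592 = 0.02243
[CO3²⁻] = α₂ × DIC = 0.02243 × 0.915 = 0.02052 mmol/kg
Ksp = 10^(−6.26) = 5.495×10^-7
Ω = [Ca²⁺][CO3²⁻]/Ksp = (4.91×10^-3)(2.052×10^-5) / 5.495×10^-7 = 0.183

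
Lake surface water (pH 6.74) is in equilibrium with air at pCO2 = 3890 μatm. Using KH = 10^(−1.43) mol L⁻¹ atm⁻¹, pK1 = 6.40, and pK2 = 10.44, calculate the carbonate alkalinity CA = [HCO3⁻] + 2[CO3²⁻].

CA = 0.316 mmol/L

[CO2*] = KH · pCO2 = 10^(−1.43) × 3890×10^-6 = 1.445×10^-4 mol/L
α₀ = 1/(1 + K1/[H⁺] + K1K2/[H⁺]²) = 1/(1 + 10^+0.34 + 10^-3.36) = 0.3137
DIC = [CO2*]/α₀ = 1.445×10^-4 / 0.3137 = 0.4608 mmol/L
CA = (α₁ + 2α₂)·DIC = (0.6862 + 2×0.0001369) × 0.4608 = 0.316 mmol/L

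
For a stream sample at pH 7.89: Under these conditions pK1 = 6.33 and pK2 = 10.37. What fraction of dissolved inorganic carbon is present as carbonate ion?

α₂ = 0.00321

α₂ = 1 / (1 + [H⁺]/K2 + [H⁺]²/(K1K2)) = 1 / (1 + 10^+2.48 + 10^+0.92)
   = 1 / (1 + 302.00 + 8.3176) = 1/311.31 = 0.003212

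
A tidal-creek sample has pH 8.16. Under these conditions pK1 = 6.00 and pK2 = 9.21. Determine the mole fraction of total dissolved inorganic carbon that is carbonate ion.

α₂ = 0.0813

α₂ = 1 / (1 + [H⁺]/K2 + [H⁺]²/(K1K2)) = 1 / (1 + 10^+1.05 + 10^-1.11)
   = 1 / (1 + 11.220 + 0.077625) = 1/12.298 = 0.08132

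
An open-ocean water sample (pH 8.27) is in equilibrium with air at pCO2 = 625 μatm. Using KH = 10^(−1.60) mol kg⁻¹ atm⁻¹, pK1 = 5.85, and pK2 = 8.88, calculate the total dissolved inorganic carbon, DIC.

DIC = 5.16 mmol/kg

[CO2*] = KH · pCO2 = 10^(−1.60) × 625×10^-6 = 1.570×10^-5 mol/kg
α₀ = 1/(1 + K1/[H⁺] + K1K2/[H⁺]²) = 1/(1 + 10^+2.42 + 10^+1.81) = 0.003043
DIC = [CO2*]/α₀ = 1.570×10^-5 / 0.003043 = 5.16 mmol/kg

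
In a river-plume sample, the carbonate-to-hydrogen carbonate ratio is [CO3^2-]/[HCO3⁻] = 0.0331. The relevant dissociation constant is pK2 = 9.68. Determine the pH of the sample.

From K2 = [H⁺][CO3^2-]/[HCO3⁻]:  pH = pK2 + log₁₀([CO3^2-]/[HCO3⁻])
log₁₀(0.0331) = -1.480
pH = 9.68 + (-1.480) = 8.20

pH = 8.20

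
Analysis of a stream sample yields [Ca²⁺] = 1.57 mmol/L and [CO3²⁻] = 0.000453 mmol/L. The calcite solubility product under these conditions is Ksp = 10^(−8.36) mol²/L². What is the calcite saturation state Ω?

Ksp = 10^(−8.36) = 4.365×10^-9
Ω = [Ca²⁺][CO3²⁻]/Ksp = (1.57×10^-3)(0.000453×10^-3) / 4.365×10^-9 = 0.163

Ω = 0.163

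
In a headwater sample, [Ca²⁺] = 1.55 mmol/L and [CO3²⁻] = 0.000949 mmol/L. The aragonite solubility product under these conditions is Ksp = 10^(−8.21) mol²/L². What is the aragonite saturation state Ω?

Ksp = 10^(−8.21) = 6.166×10^-9
Ω = [Ca²⁺][CO3²⁻]/Ksp = (1.55×10^-3)(0.000949×10^-3) / 6.166×10^-9 = 0.239

Ω = 0.239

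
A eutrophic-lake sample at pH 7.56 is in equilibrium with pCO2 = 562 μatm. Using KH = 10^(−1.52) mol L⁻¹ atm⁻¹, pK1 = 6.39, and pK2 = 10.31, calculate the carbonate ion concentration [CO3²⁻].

[CO2*] = KH · pCO2 = 10^(−1.52) × 562×10^-6 = 1.697×10^-5 mol/L
α₀ = 1/(1 + K1/[H⁺] + K1K2/[H⁺]²) = 1/(1 + 10^+1.17 + 10^-1.58) = 0.06322
DIC = [CO2*]/α₀ = 1.697×10^-5 / 0.06322 = 0.2685 mmol/L
[CO3²⁻] = α₂·DIC; α₂ = 0.001663, so [CO3²⁻] = 0.001663 × 0.2685 = 0.000446 mmol/L = 0.446 μmol/L

[CO3²⁻] = 0.446 μmol/L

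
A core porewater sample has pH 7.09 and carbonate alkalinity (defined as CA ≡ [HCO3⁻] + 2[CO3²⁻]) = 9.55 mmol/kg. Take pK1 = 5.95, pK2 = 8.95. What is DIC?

DIC = 10.1 mmol/kg

CA = [HCO3⁻] + 2[CO3²⁻] = (α₁ + 2α₂)·DIC
At pH 7.09: [H⁺]/K1 = 10^-1.14 = 0.072444, K2/[H⁺] = 10^-1.86 = 0.013804
α₁ = 1/(1 + 0.072444 + 0.013804) = 1/1.0862 = 0.9206; α₂ = α₁·K2/[H⁺] = 0.01271
α₁ + 2α₂ = 0.9460
DIC = CA / (α₁ + 2α₂) = 9.55 / 0.9460 = 10.1 mmol/kg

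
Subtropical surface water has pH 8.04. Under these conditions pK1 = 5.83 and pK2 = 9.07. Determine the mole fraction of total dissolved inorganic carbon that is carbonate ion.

α₂ = 0.0849

α₂ = 1 / (1 + [H⁺]/K2 + [H⁺]²/(K1K2)) = 1 / (1 + 10^+1.03 + 10^-1.18)
   = 1 / (1 + 10.715 + 0.066069) = 1/11.781 = 0.08488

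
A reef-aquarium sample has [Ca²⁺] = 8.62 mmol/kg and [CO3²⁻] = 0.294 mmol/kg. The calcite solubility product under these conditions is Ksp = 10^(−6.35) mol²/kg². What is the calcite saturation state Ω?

Ω = 5.67

Ksp = 10^(−6.35) = 4.467×10^-7
Ω = [Ca²⁺][CO3²⁻]/Ksp = (8.62×10^-3)(0.294×10^-3) / 4.467×10^-7 = 5.67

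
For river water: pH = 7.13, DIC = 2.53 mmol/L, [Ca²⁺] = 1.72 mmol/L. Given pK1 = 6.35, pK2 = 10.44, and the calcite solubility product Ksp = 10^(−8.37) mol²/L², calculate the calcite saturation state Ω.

Ω = 0.428

α₂ = 1 / (1 + [H⁺]/K2 + [H⁺]²/(K1K2)) = 1 / (1 + 10^+3.31 + 10^+2.53)
   = 1 / (1 + 2041.7 + 338.84) = 1/2381.6 = 0.0004199
[CO3²⁻] = α₂ × DIC = 0.0004199 × 2.53 = 0.001062 mmol/L = 1.062 μmol/L
Ksp = 10^(−8.37) = 4.266×10^-9
Ω = [Ca²⁺][CO3²⁻]/Ksp = (1.72×10^-3)(1.062×10^-6) / 4.266×10^-9 = 0.428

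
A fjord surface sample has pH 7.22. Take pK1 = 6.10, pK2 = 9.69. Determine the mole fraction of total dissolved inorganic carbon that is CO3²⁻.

α₂ = 1 / (1 + [H⁺]/K2 + [H⁺]²/(K1K2)) = 1 / (1 + 10^+2.47 + 10^+1.35)
   = 1 / (1 + 295.12 + 22.387) = 1/318.51 = 0.003140

α₂ = 0.00314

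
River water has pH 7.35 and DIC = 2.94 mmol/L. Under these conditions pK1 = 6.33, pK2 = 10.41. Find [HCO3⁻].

α₁ = 1 / (1 + [H⁺]/K1 + K2/[H⁺]) = 1 / (1 + 10^-1.02 + 10^-3.06)
   = 1 / (1 + 0.095499 + 0.00087096) = 1/1.0964 = 0.9121
[HCO3⁻] = α₁ × DIC = 0.9121 × 2.94 = 2.68 mmol/L

[HCO3⁻] = 2.68 mmol/L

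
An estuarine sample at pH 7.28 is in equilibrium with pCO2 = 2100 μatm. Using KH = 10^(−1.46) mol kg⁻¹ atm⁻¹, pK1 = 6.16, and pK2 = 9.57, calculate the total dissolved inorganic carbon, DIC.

[CO2*] = KH · pCO2 = 10^(−1.46) × 2100×10^-6 = 7.281×10^-5 mol/kg
α₀ = 1/(1 + K1/[H⁺] + K1K2/[H⁺]²) = 1/(1 + 10^+1.12 + 10^-1.17) = 0.07017
DIC = [CO2*]/α₀ = 7.281×10^-5 / 0.07017 = 1.04 mmol/kg

DIC = 1.04 mmol/kg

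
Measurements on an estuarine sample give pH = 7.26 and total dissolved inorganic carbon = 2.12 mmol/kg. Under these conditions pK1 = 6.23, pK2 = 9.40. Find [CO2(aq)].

[CO2*] = 0.180 mmol/kg

α₀ = 1 / (1 + K1/[H⁺] + K1K2/[H⁺]²) = 1 / (1 + 10^+1.03 + 10^-1.11)
   = 1 / (1 + 10.715 + 0.077625) = 1/11.793 = 0.08480
[CO2*] = α₀ × DIC = 0.08480 × 2.12 = 0.180 mmol/kg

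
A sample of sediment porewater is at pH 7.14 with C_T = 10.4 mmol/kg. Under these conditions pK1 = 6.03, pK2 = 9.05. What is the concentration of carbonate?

α₂ = 1 / (1 + [H⁺]/K2 + [H⁺]²/(K1K2)) = 1 / (1 + 10^+1.91 + 10^+0.80)
   = 1 / (1 + 81.283 + 6.3096) = 1/88.593 = 0.01129
[CO3²⁻] = α₂ × DIC = 0.01129 × 10.4 = 0.117 mmol/kg

[CO3²⁻] = 0.117 mmol/kg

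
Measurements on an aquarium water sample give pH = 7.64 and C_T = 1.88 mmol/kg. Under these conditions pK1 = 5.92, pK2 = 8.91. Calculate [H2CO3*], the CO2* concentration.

α₀ = 1 / (1 + K1/[H⁺] + K1K2/[H⁺]²) = 1 / (1 + 10^+1.72 + 10^+0.45)
   = 1 / (1 + 52.481 + 2.8184) = 1/56.299 = 0.01776
[CO2*] = α₀ × DIC = 0.01776 × 1.88 = 0.0334 mmol/kg

[CO2*] = 0.0334 mmol/kg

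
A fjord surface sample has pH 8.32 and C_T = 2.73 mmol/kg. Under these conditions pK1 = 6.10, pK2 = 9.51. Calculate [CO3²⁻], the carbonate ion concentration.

α₂ = 1 / (1 + [H⁺]/K2 + [H⁺]²/(K1K2)) = 1 / (1 + 10^+1.19 + 10^-1.03)
   = 1 / (1 + 15.488 + 0.093325) = 1/16.581 = 0.06031
[CO3²⁻] = α₂ × DIC = 0.06031 × 2.73 = 0.165 mmol/kg

[CO3²⁻] = 0.165 mmol/kg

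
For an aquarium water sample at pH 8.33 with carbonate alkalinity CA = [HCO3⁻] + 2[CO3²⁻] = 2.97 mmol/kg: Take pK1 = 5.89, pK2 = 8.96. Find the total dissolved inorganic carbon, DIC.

DIC = 2.50 mmol/kg

CA = [HCO3⁻] + 2[CO3²⁻] = (α₁ + 2α₂)·DIC
At pH 8.33: [H⁺]/K1 = 10^-2.44 = 0.0036308, K2/[H⁺] = 10^-0.63 = 0.23442
α₁ = 1/(1 + 0.0036308 + 0.23442) = 1/1.2381 = 0.8077; α₂ = α₁·K2/[H⁺] = 0.1893
α₁ + 2α₂ = 1.1864
DIC = CA / (α₁ + 2α₂) = 2.97 / 1.1864 = 2.50 mmol/kg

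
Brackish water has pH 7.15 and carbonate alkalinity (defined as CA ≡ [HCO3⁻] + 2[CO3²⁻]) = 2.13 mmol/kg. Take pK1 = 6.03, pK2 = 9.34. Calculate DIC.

DIC = 2.28 mmol/kg

CA = [HCO3⁻] + 2[CO3²⁻] = (α₁ + 2α₂)·DIC
At pH 7.15: [H⁺]/K1 = 10^-1.12 = 0.075858, K2/[H⁺] = 10^-2.19 = 0.0064565
α₁ = 1/(1 + 0.075858 + 0.0064565) = 1/1.0823 = 0.9239; α₂ = α₁·K2/[H⁺] = 0.005965
α₁ + 2α₂ = 0.9359
DIC = CA / (α₁ + 2α₂) = 2.13 / 0.9359 = 2.28 mmol/kg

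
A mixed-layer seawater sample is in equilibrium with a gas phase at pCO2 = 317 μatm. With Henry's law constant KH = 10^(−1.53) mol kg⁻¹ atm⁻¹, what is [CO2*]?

KH = 10^(−1.53) = 2.951×10^-2 mol kg⁻¹ atm⁻¹
[CO2*] = KH · pCO2 = 2.951×10^-2 × 317×10^-6 atm = 9.36×10^-6 mol/kg

[CO2*] = 9.36 μmol/kg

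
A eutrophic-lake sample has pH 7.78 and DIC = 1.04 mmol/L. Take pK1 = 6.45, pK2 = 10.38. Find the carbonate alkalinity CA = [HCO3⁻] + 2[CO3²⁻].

CA = 0.996 mmol/L

CA = [HCO3⁻] + 2[CO3²⁻] = (α₁ + 2α₂)·DIC
At pH 7.78: [H⁺]/K1 = 10^-1.33 = 0.046774, K2/[H⁺] = 10^-2.60 = 0.0025119
α₁ = 1/(1 + 0.046774 + 0.0025119) = 1/1.0493 = 0.9530; α₂ = α₁·K2/[H⁺] = 0.002394
α₁ + 2α₂ = 0.9578
CA = 0.9578 × 1.04 = 0.996 mmol/L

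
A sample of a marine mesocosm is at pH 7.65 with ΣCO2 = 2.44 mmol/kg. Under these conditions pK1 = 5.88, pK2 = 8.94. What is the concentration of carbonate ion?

[CO3²⁻] = 0.117 mmol/kg

α₂ = 1 / (1 + [H⁺]/K2 + [H⁺]²/(K1K2)) = 1 / (1 + 10^+1.29 + 10^-0.48)
   = 1 / (1 + 19.498 + 0.33113) = 1/20.830 = 0.04801
[CO3²⁻] = α₂ × DIC = 0.04801 × 2.44 = 0.117 mmol/kg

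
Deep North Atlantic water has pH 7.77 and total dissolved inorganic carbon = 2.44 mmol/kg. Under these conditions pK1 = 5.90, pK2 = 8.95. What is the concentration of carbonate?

α₂ = 1 / (1 + [H⁺]/K2 + [H⁺]²/(K1K2)) = 1 / (1 + 10^+1.18 + 10^-0.69)
   = 1 / (1 + 15.136 + 0.20417) = 1/16.340 = 0.06120
[CO3²⁻] = α₂ × DIC = 0.06120 × 2.44 = 0.149 mmol/kg

[CO3²⁻] = 0.149 mmol/kg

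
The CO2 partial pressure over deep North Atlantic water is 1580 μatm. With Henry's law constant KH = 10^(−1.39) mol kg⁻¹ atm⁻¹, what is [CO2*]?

[CO2*] = 64.4 μmol/kg

KH = 10^(−1.39) = 4.074×10^-2 mol kg⁻¹ atm⁻¹
[CO2*] = KH · pCO2 = 4.074×10^-2 × 1580×10^-6 atm = 6.44×10^-5 mol/kg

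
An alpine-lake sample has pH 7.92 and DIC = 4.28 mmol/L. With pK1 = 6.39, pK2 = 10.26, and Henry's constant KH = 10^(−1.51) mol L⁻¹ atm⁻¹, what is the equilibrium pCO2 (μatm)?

pCO2 = 3950 μatm

α₀ = 1 / (1 + K1/[H⁺] + K1K2/[H⁺]²) = 1 / (1 + 10^+1.53 + 10^-0.81)
   = 1 / (1 + 33.884 + 0.15488) = 1/35.039 = 0.02854
[CO2*] = α₀ × DIC = 0.02854 × 4.28 = 0.1221 mmol/L
pCO2 = [CO2*]/KH = 1.221×10^-4 / 3.090×10^-2 = 3950 μatm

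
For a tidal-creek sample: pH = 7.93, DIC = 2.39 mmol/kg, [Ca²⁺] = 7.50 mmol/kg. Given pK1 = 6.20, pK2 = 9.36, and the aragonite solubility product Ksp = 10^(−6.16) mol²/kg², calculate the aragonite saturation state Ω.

Ω = 0.912

α₂ = 1 / (1 + [H⁺]/K2 + [H⁺]²/(K1K2)) = 1 / (1 + 10^+1.43 + 10^-0.30)
   = 1 / (1 + 26.915 + 0.50119) = 1/28.417 = 0.03519
[CO3²⁻] = α₂ × DIC = 0.03519 × 2.39 = 0.08411 mmol/kg
Ksp = 10^(−6.16) = 6.918×10^-7
Ω = [Ca²⁺][CO3²⁻]/Ksp = (7.50×10^-3)(8.411×10^-5) / 6.918×10^-7 = 0.912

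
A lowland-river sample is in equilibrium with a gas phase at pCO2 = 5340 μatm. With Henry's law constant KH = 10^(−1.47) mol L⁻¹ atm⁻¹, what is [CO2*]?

[CO2*] = 181 μmol/L

KH = 10^(−1.47) = 3.388×10^-2 mol L⁻¹ atm⁻¹
[CO2*] = KH · pCO2 = 3.388×10^-2 × 5340×10^-6 atm = 1.81×10^-4 mol/L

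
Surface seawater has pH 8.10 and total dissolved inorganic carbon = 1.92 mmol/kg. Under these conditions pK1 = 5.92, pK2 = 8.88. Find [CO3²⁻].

[CO3²⁻] = 0.272 mmol/kg

α₂ = 1 / (1 + [H⁺]/K2 + [H⁺]²/(K1K2)) = 1 / (1 + 10^+0.78 + 10^-1.40)
   = 1 / (1 + 6.0256 + 0.039811) = 1/7.0654 = 0.1415
[CO3²⁻] = α₂ × DIC = 0.1415 × 1.92 = 0.272 mmol/kg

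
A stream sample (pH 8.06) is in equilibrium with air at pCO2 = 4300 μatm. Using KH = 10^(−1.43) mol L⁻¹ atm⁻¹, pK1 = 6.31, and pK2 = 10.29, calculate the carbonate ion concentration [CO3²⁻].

[CO2*] = KH · pCO2 = 10^(−1.43) × 4300×10^-6 = 1.598×10^-4 mol/L
α₀ = 1/(1 + K1/[H⁺] + K1K2/[H⁺]²) = 1/(1 + 10^+1.75 + 10^-0.48) = 0.01737
DIC = [CO2*]/α₀ = 1.598×10^-4 / 0.01737 = 9.197 mmol/L
[CO3²⁻] = α₂·DIC; α₂ = 0.005752, so [CO3²⁻] = 0.005752 × 9.197 = 0.0529 mmol/L

[CO3²⁻] = 0.0529 mmol/L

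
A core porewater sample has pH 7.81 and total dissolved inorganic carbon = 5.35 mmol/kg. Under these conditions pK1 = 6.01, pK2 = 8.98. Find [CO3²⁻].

α₂ = 1 / (1 + [H⁺]/K2 + [H⁺]²/(K1K2)) = 1 / (1 + 10^+1.17 + 10^-0.63)
   = 1 / (1 + 14.791 + 0.23442) = 1/16.026 = 0.06240
[CO3²⁻] = α₂ × DIC = 0.06240 × 5.35 = 0.334 mmol/kg

[CO3²⁻] = 0.334 mmol/kg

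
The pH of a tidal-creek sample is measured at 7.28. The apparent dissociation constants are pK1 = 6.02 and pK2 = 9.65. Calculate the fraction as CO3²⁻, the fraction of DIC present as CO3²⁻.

α₂ = 0.00403

α₂ = 1 / (1 + [H⁺]/K2 + [H⁺]²/(K1K2)) = 1 / (1 + 10^+2.37 + 10^+1.11)
   = 1 / (1 + 234.42 + 12.882) = 1/248.31 = 0.004027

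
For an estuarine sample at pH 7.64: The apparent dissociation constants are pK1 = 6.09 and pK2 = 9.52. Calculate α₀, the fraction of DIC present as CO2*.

α₀ = 0.0271

α₀ = 1 / (1 + K1/[H⁺] + K1K2/[H⁺]²) = 1 / (1 + 10^+1.55 + 10^-0.33)
   = 1 / (1 + 35.481 + 0.46774) = 1/36.949 = 0.02706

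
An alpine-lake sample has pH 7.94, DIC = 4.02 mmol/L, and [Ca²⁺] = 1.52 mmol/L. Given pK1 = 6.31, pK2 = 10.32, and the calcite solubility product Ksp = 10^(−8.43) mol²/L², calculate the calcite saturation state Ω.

Ω = 6.67

α₂ = 1 / (1 + [H⁺]/K2 + [H⁺]²/(K1K2)) = 1 / (1 + 10^+2.38 + 10^+0.75)
   = 1 / (1 + 239.88 + 5.6234) = 1/246.51 = 0.004057
[CO3²⁻] = α₂ × DIC = 0.004057 × 4.02 = 0.01631 mmol/L = 16.31 μmol/L
Ksp = 10^(−8.43) = 3.715×10^-9
Ω = [Ca²⁺][CO3²⁻]/Ksp = (1.52×10^-3)(1.631×10^-5) / 3.715×10^-9 = 6.67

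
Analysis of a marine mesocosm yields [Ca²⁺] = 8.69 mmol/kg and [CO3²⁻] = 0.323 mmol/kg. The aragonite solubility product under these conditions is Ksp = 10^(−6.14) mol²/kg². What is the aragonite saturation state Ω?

Ksp = 10^(−6.14) = 7.244×10^-7
Ω = [Ca²⁺][CO3²⁻]/Ksp = (8.69×10^-3)(0.323×10^-3) / 7.244×10^-7 = 3.87

Ω = 3.87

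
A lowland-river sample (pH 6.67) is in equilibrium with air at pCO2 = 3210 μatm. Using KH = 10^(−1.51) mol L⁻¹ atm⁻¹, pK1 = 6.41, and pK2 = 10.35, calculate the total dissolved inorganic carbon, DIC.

[CO2*] = KH · pCO2 = 10^(−1.51) × 3210×10^-6 = 9.920×10^-5 mol/L
α₀ = 1/(1 + K1/[H⁺] + K1K2/[H⁺]²) = 1/(1 + 10^+0.26 + 10^-3.42) = 0.3546
DIC = [CO2*]/α₀ = 9.920×10^-5 / 0.3546 = 0.280 mmol/L

DIC = 0.280 mmol/L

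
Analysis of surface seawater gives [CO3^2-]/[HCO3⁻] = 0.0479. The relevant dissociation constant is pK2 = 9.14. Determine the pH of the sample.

pH = 7.82

From K2 = [H⁺][CO3^2-]/[HCO3⁻]:  pH = pK2 + log₁₀([CO3^2-]/[HCO3⁻])
log₁₀(0.0479) = -1.320
pH = 9.14 + (-1.320) = 7.82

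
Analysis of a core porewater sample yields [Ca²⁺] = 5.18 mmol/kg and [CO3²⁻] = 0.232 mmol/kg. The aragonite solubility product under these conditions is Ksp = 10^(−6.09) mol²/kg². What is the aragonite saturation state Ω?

Ksp = 10^(−6.09) = 8.128×10^-7
Ω = [Ca²⁺][CO3²⁻]/Ksp = (5.18×10^-3)(0.232×10^-3) / 8.128×10^-7 = 1.48

Ω = 1.48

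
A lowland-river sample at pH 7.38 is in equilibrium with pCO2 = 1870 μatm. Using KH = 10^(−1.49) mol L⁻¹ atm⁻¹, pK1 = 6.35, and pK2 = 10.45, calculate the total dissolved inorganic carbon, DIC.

DIC = 0.709 mmol/L

[CO2*] = KH · pCO2 = 10^(−1.49) × 1870×10^-6 = 6.051×10^-5 mol/L
α₀ = 1/(1 + K1/[H⁺] + K1K2/[H⁺]²) = 1/(1 + 10^+1.03 + 10^-2.04) = 0.08529
DIC = [CO2*]/α₀ = 6.051×10^-5 / 0.08529 = 0.709 mmol/L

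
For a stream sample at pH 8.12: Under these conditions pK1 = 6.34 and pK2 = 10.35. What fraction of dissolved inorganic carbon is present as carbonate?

α₂ = 1 / (1 + [H⁺]/K2 + [H⁺]²/(K1K2)) = 1 / (1 + 10^+2.23 + 10^+0.45)
   = 1 / (1 + 169.82 + 2.8184) = 1/173.64 = 0.005759

α₂ = 0.00576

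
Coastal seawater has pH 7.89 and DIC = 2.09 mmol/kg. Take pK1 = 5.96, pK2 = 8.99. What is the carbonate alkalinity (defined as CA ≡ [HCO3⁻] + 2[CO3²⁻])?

CA = 2.22 mmol/kg

CA = [HCO3⁻] + 2[CO3²⁻] = (α₁ + 2α₂)·DIC
At pH 7.89: [H⁺]/K1 = 10^-1.93 = 0.011749, K2/[H⁺] = 10^-1.10 = 0.079433
α₁ = 1/(1 + 0.011749 + 0.079433) = 1/1.0912 = 0.9164; α₂ = α₁·K2/[H⁺] = 0.07280
α₁ + 2α₂ = 1.0620
CA = 1.0620 × 2.09 = 2.22 mmol/kg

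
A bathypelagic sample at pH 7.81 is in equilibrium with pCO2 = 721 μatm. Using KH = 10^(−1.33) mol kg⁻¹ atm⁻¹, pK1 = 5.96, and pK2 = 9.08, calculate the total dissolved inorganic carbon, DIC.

[CO2*] = KH · pCO2 = 10^(−1.33) × 721×10^-6 = 3.372×10^-5 mol/kg
α₀ = 1/(1 + K1/[H⁺] + K1K2/[H⁺]²) = 1/(1 + 10^+1.85 + 10^+0.58) = 0.01323
DIC = [CO2*]/α₀ = 3.372×10^-5 / 0.01323 = 2.55 mmol/kg

DIC = 2.55 mmol/kg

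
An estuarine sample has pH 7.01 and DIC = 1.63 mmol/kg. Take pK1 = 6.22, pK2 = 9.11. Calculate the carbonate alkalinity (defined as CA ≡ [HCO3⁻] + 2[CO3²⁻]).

CA = 1.42 mmol/kg

CA = [HCO3⁻] + 2[CO3²⁻] = (α₁ + 2α₂)·DIC
At pH 7.01: [H⁺]/K1 = 10^-0.79 = 0.16218, K2/[H⁺] = 10^-2.10 = 0.0079433
α₁ = 1/(1 + 0.16218 + 0.0079433) = 1/1.1701 = 0.8546; α₂ = α₁·K2/[H⁺] = 0.006788
α₁ + 2α₂ = 0.8682
CA = 0.8682 × 1.63 = 1.42 mmol/kg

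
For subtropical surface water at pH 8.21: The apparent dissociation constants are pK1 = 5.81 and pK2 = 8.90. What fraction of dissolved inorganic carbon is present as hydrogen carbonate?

α₁ = 1 / (1 + [H⁺]/K1 + K2/[H⁺]) = 1 / (1 + 10^-2.40 + 10^-0.69)
   = 1 / (1 + 0.0039811 + 0.20417) = 1/1.2082 = 0.8277

α₁ = 0.828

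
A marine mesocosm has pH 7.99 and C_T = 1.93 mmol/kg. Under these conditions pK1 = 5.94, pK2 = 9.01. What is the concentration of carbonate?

α₂ = 1 / (1 + [H⁺]/K2 + [H⁺]²/(K1K2)) = 1 / (1 + 10^+1.02 + 10^-1.03)
   = 1 / (1 + 10.471 + 0.093325) = 1/11.565 = 0.08647
[CO3²⁻] = α₂ × DIC = 0.08647 × 1.93 = 0.167 mmol/kg

[CO3²⁻] = 0.167 mmol/kg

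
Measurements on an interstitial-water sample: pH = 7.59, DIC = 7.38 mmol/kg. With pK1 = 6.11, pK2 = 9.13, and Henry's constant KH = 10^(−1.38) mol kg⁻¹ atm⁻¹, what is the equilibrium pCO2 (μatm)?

pCO2 = 5520 μatm

α₀ = 1 / (1 + K1/[H⁺] + K1K2/[H⁺]²) = 1 / (1 + 10^+1.48 + 10^-0.06)
   = 1 / (1 + 30.200 + 0.87096) = 1/32.070 = 0.03118
[CO2*] = α₀ × DIC = 0.03118 × 7.38 = 0.2301 mmol/kg
pCO2 = [CO2*]/KH = 2.301×10^-4 / 4.169×10^-2 = 5520 μatm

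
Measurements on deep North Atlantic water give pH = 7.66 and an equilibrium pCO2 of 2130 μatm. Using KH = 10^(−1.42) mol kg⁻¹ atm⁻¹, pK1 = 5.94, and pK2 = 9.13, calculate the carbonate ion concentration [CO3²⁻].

[CO3²⁻] = 0.144 mmol/kg

[CO2*] = KH · pCO2 = 10^(−1.42) × 2130×10^-6 = 8.098×10^-5 mol/kg
α₀ = 1/(1 + K1/[H⁺] + K1K2/[H⁺]²) = 1/(1 + 10^+1.72 + 10^+0.25) = 0.01810
DIC = [CO2*]/α₀ = 8.098×10^-5 / 0.01810 = 4.475 mmol/kg
[CO3²⁻] = α₂·DIC; α₂ = 0.03218, so [CO3²⁻] = 0.03218 × 4.475 = 0.144 mmol/kg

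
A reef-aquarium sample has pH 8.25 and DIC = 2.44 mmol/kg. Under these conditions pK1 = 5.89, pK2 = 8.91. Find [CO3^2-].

α₂ = 1 / (1 + [H⁺]/K2 + [H⁺]²/(K1K2)) = 1 / (1 + 10^+0.66 + 10^-1.70)
   = 1 / (1 + 4.5709 + 0.019953) = 1/5.5908 = 0.1789
[CO3²⁻] = α₂ × DIC = 0.1789 × 2.44 = 0.436 mmol/kg

[CO3²⁻] = 0.436 mmol/kg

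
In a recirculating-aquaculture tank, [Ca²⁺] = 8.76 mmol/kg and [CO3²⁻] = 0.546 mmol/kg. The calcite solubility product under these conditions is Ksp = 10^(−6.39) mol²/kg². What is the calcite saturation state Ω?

Ω = 11.7

Ksp = 10^(−6.39) = 4.074×10^-7
Ω = [Ca²⁺][CO3²⁻]/Ksp = (8.76×10^-3)(0.546×10^-3) / 4.074×10^-7 = 11.7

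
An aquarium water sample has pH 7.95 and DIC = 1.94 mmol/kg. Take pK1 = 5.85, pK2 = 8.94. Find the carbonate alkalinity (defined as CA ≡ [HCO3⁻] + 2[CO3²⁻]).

CA = [HCO3⁻] + 2[CO3²⁻] = (α₁ + 2α₂)·DIC
At pH 7.95: [H⁺]/K1 = 10^-2.10 = 0.0079433, K2/[H⁺] = 10^-0.99 = 0.10233
α₁ = 1/(1 + 0.0079433 + 0.10233) = 1/1.1103 = 0.9007; α₂ = α₁·K2/[H⁺] = 0.09217
α₁ + 2α₂ = 1.0850
CA = 1.0850 × 1.94 = 2.10 mmol/kg

CA = 2.10 mmol/kg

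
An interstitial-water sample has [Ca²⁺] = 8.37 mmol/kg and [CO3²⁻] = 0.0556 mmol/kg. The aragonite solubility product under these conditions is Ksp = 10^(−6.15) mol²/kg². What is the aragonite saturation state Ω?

Ksp = 10^(−6.15) = 7.079×10^-7
Ω = [Ca²⁺][CO3²⁻]/Ksp = (8.37×10^-3)(0.0556×10^-3) / 7.079×10^-7 = 0.657

Ω = 0.657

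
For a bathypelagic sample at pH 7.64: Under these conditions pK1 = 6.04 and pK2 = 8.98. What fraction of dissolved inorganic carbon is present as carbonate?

α₂ = 0.0427

α₂ = 1 / (1 + [H⁺]/K2 + [H⁺]²/(K1K2)) = 1 / (1 + 10^+1.34 + 10^-0.26)
   = 1 / (1 + 21.878 + 0.54954) = 1/23.427 = 0.04269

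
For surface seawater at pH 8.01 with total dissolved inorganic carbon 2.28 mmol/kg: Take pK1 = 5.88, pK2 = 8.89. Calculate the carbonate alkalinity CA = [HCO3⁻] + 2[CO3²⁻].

CA = 2.53 mmol/kg

CA = [HCO3⁻] + 2[CO3²⁻] = (α₁ + 2α₂)·DIC
At pH 8.01: [H⁺]/K1 = 10^-2.13 = 0.0074131, K2/[H⁺] = 10^-0.88 = 0.13183
α₁ = 1/(1 + 0.0074131 + 0.13183) = 1/1.1392 = 0.8778; α₂ = α₁·K2/[H⁺] = 0.1157
α₁ + 2α₂ = 1.1092
CA = 1.1092 × 2.28 = 2.53 mmol/kg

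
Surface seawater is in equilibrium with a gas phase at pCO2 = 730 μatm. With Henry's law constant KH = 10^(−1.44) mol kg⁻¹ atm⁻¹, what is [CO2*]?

KH = 10^(−1.44) = 3.631×10^-2 mol kg⁻¹ atm⁻¹
[CO2*] = KH · pCO2 = 3.631×10^-2 × 730×10^-6 atm = 2.65×10^-5 mol/kg

[CO2*] = 26.5 μmol/kg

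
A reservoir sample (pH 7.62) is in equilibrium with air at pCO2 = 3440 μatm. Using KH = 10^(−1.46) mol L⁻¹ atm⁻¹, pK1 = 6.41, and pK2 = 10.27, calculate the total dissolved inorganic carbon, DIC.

[CO2*] = KH · pCO2 = 10^(−1.46) × 3440×10^-6 = 1.193×10^-4 mol/L
α₀ = 1/(1 + K1/[H⁺] + K1K2/[H⁺]²) = 1/(1 + 10^+1.21 + 10^-1.44) = 0.05796
DIC = [CO2*]/α₀ = 1.193×10^-4 / 0.05796 = 2.06 mmol/L

DIC = 2.06 mmol/L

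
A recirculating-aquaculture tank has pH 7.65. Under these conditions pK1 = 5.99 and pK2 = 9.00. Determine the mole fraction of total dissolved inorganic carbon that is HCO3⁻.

α₁ = 0.938

α₁ = 1 / (1 + [H⁺]/K1 + K2/[H⁺]) = 1 / (1 + 10^-1.66 + 10^-1.35)
   = 1 / (1 + 0.021878 + 0.044668) = 1/1.0665 = 0.9376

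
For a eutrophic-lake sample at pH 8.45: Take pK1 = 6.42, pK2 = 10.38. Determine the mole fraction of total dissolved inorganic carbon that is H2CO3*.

α₀ = 0.00914

α₀ = 1 / (1 + K1/[H⁺] + K1K2/[H⁺]²) = 1 / (1 + 10^+2.03 + 10^+0.10)
   = 1 / (1 + 107.15 + 1.2589) = 1/109.41 = 0.009140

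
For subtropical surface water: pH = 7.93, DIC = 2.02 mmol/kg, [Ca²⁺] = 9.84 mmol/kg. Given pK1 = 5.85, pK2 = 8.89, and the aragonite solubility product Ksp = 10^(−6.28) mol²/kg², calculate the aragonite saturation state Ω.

α₂ = 1 / (1 + [H⁺]/K2 + [H⁺]²/(K1K2)) = 1 / (1 + 10^+0.96 + 10^-1.12)
   = 1 / (1 + 9.1201 + 0.075858) = 1/10.196 = 0.09808
[CO3²⁻] = α₂ × DIC = 0.09808 × 2.02 = 0.1981 mmol/kg
Ksp = 10^(−6.28) = 5.248×10^-7
Ω = [Ca²⁺][CO3²⁻]/Ksp = (9.84×10^-3)(1.981×10^-4) / 5.248×10^-7 = 3.71

Ω = 3.71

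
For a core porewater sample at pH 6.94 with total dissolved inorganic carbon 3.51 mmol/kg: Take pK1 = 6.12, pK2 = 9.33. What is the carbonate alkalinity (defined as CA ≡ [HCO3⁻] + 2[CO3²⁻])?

CA = [HCO3⁻] + 2[CO3²⁻] = (α₁ + 2α₂)·DIC
At pH 6.94: [H⁺]/K1 = 10^-0.82 = 0.15136, K2/[H⁺] = 10^-2.39 = 0.0040738
α₁ = 1/(1 + 0.15136 + 0.0040738) = 1/1.1554 = 0.8655; α₂ = α₁·K2/[H⁺] = 0.003526
α₁ + 2α₂ = 0.8725
CA = 0.8725 × 3.51 = 3.06 mmol/kg

CA = 3.06 mmol/kg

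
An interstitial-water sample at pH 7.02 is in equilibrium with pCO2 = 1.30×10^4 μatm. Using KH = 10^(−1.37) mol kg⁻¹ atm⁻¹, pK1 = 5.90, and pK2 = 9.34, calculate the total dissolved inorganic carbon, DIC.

DIC = 7.90 mmol/kg

[CO2*] = KH · pCO2 = 10^(−1.37) × 1.30×10^4×10^-6 = 5.546×10^-4 mol/kg
α₀ = 1/(1 + K1/[H⁺] + K1K2/[H⁺]²) = 1/(1 + 10^+1.12 + 10^-1.20) = 0.07020
DIC = [CO2*]/α₀ = 5.546×10^-4 / 0.07020 = 7.90 mmol/kg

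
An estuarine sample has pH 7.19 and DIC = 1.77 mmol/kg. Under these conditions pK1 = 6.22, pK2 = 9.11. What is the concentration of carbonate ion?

α₂ = 1 / (1 + [H⁺]/K2 + [H⁺]²/(K1K2)) = 1 / (1 + 10^+1.92 + 10^+0.95)
   = 1 / (1 + 83.176 + 8.9125) = 1/93.089 = 0.01074
[CO3²⁻] = α₂ × DIC = 0.01074 × 1.77 = 0.0190 mmol/kg = 19.0 μmol/kg

[CO3²⁻] = 19.0 μmol/kg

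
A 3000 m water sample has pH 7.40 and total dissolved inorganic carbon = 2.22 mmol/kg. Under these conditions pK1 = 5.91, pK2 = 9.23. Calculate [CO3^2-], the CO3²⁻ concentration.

α₂ = 1 / (1 + [H⁺]/K2 + [H⁺]²/(K1K2)) = 1 / (1 + 10^+1.83 + 10^+0.34)
   = 1 / (1 + 67.608 + 2.1878) = 1/70.796 = 0.01413
[CO3²⁻] = α₂ × DIC = 0.01413 × 2.22 = 0.0314 mmol/kg

[CO3²⁻] = 0.0314 mmol/kg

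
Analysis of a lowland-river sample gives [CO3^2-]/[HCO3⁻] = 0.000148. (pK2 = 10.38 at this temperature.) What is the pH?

From K2 = [H⁺][CO3^2-]/[HCO3⁻]:  pH = pK2 + log₁₀([CO3^2-]/[HCO3⁻])
log₁₀(0.000148) = -3.830
pH = 10.38 + (-3.830) = 6.55

pH = 6.55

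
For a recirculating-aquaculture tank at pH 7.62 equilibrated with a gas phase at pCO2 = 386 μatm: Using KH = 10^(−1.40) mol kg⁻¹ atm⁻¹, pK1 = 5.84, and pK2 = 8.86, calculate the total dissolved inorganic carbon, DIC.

[CO2*] = KH · pCO2 = 10^(−1.40) × 386×10^-6 = 1.537×10^-5 mol/kg
α₀ = 1/(1 + K1/[H⁺] + K1K2/[H⁺]²) = 1/(1 + 10^+1.78 + 10^+0.54) = 0.01545
DIC = [CO2*]/α₀ = 1.537×10^-5 / 0.01545 = 0.995 mmol/kg

DIC = 0.995 mmol/kg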